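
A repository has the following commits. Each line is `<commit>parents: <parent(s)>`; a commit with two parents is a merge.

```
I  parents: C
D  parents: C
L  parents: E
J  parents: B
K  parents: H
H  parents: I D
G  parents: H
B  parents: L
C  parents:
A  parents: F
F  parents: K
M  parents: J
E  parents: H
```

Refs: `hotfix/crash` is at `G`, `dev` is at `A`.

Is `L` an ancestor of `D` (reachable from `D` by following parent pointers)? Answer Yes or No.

Ancestors of D: {C, D}.
L is not in that set, so it is not an ancestor of D.

No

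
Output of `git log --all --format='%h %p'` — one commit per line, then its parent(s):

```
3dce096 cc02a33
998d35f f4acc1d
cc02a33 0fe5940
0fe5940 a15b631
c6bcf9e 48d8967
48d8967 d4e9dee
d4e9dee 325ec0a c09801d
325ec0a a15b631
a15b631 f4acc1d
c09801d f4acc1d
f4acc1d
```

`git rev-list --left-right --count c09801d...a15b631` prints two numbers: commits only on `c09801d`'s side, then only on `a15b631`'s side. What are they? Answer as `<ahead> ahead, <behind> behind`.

Reachable from c09801d: {c09801d, f4acc1d}.
Reachable from a15b631: {a15b631, f4acc1d}.
Only in c09801d's history (ahead): {c09801d} — 1.
Only in a15b631's history (behind): {a15b631} — 1.

1 ahead, 1 behind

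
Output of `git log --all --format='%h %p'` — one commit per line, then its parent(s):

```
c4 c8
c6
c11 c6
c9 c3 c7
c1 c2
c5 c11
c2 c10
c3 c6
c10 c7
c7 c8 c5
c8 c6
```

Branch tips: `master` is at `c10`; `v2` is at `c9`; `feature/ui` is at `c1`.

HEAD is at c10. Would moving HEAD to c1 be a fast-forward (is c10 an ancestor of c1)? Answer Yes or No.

A fast-forward from c10 to c1 is possible iff c10 is an ancestor of c1.
Ancestors of c1: {c1, c10, c11, c2, c5, c6, c7, c8}.
c10 is among them, so fast-forward is possible.

Yes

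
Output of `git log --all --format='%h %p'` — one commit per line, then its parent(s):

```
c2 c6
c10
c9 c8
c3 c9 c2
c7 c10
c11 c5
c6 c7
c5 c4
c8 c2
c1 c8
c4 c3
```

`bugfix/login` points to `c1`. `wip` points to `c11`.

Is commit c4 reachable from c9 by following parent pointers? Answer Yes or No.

No

Ancestors of c9: {c10, c2, c6, c7, c8, c9}.
c4 is not in that set, so it is not an ancestor of c9.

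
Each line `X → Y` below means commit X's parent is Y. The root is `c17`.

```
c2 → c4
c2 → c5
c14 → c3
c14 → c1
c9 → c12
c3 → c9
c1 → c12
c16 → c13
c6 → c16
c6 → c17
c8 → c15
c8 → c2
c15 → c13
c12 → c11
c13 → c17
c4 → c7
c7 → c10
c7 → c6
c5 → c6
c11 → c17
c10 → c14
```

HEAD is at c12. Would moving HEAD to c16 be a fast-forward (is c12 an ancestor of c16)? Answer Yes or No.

A fast-forward from c12 to c16 is possible iff c12 is an ancestor of c16.
Ancestors of c16: {c13, c16, c17}.
c12 is not among them, so fast-forward is not possible.

No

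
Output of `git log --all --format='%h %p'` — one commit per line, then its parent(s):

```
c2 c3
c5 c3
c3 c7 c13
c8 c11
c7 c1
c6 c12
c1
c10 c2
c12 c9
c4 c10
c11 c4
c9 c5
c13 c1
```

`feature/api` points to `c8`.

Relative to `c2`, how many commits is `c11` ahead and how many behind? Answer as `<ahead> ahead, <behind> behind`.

3 ahead, 0 behind

Reachable from c11: {c1, c10, c11, c13, c2, c3, c4, c7}.
Reachable from c2: {c1, c13, c2, c3, c7}.
Only in c11's history (ahead): {c10, c11, c4} — 3.
Only in c2's history (behind): {} — 0.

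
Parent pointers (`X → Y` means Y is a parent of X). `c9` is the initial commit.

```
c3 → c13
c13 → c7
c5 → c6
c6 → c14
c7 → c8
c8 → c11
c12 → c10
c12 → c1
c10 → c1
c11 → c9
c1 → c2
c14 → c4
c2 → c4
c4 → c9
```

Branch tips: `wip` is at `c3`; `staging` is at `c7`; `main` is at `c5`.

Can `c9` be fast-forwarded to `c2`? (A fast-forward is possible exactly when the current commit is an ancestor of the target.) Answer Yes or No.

Yes

A fast-forward from c9 to c2 is possible iff c9 is an ancestor of c2.
Ancestors of c2: {c2, c4, c9}.
c9 is among them, so fast-forward is possible.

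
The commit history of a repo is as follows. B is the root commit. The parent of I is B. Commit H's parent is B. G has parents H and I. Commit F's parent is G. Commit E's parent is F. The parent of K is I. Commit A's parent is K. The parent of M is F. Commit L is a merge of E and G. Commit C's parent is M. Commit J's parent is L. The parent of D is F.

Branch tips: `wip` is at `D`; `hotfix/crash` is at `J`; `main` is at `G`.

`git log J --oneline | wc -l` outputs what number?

8

Walking parent pointers from J: reachable set = {B, E, F, G, H, I, J, L}.
That is 8 commits.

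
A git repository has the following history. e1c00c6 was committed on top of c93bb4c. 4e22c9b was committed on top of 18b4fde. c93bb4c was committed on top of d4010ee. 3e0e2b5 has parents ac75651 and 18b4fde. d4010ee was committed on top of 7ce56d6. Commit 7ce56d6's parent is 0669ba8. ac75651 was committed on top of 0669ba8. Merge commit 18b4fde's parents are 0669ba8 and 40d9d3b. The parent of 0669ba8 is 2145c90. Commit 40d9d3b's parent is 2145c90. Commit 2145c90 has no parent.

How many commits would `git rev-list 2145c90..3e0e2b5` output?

5

Reachable from 3e0e2b5: {0669ba8, 18b4fde, 2145c90, 3e0e2b5, 40d9d3b, ac75651}.
Reachable from 2145c90: {2145c90}.
In 3e0e2b5's history but not 2145c90's: {0669ba8, 18b4fde, 3e0e2b5, 40d9d3b, ac75651} — 5 commits.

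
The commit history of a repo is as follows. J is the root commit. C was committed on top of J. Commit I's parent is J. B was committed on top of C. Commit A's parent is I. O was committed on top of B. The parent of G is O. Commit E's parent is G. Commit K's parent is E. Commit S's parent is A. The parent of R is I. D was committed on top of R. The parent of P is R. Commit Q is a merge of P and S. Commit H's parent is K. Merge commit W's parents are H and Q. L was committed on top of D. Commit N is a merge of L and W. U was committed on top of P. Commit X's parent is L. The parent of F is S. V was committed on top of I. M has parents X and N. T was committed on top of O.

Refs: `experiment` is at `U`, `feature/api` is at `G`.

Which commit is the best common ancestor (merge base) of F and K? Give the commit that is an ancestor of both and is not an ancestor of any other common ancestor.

J

Ancestors of F: {A, F, I, J, S}.
Ancestors of K: {B, C, E, G, J, K, O}.
Common ancestors: {J}.
The only common ancestor is J, so it is the merge base.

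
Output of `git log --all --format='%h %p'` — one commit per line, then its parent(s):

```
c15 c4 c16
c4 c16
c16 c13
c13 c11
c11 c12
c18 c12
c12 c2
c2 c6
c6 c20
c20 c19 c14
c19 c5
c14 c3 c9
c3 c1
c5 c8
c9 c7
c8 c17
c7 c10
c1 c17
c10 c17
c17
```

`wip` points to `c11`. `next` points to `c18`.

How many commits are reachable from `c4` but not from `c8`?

16

Reachable from c4: {c1, c10, c11, c12, c13, c14, c16, c17, c19, c2, c20, c3, c4, c5, c6, c7, c8, c9}.
Reachable from c8: {c17, c8}.
In c4's history but not c8's: {c1, c10, c11, c12, c13, c14, c16, c19, c2, c20, c3, c4, c5, c6, c7, c9} — 16 commits.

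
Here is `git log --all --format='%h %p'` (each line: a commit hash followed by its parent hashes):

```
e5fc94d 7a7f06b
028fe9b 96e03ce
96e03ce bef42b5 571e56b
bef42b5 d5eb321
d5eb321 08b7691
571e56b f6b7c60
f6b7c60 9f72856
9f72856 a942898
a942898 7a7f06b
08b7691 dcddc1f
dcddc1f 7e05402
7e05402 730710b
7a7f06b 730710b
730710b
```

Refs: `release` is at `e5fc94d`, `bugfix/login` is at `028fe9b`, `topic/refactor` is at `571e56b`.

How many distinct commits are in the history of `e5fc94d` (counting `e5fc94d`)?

Walking parent pointers from e5fc94d: reachable set = {730710b, 7a7f06b, e5fc94d}.
That is 3 commits.

3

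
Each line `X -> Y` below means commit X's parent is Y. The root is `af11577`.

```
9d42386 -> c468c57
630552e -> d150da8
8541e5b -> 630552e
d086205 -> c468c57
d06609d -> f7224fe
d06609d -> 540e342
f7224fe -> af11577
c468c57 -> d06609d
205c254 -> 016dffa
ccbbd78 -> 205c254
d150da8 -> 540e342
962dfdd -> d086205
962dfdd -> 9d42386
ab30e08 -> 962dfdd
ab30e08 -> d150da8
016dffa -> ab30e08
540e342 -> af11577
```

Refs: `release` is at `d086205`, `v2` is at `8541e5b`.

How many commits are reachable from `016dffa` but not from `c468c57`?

6

Reachable from 016dffa: {016dffa, 540e342, 962dfdd, 9d42386, ab30e08, af11577, c468c57, d06609d, d086205, d150da8, f7224fe}.
Reachable from c468c57: {540e342, af11577, c468c57, d06609d, f7224fe}.
In 016dffa's history but not c468c57's: {016dffa, 962dfdd, 9d42386, ab30e08, d086205, d150da8} — 6 commits.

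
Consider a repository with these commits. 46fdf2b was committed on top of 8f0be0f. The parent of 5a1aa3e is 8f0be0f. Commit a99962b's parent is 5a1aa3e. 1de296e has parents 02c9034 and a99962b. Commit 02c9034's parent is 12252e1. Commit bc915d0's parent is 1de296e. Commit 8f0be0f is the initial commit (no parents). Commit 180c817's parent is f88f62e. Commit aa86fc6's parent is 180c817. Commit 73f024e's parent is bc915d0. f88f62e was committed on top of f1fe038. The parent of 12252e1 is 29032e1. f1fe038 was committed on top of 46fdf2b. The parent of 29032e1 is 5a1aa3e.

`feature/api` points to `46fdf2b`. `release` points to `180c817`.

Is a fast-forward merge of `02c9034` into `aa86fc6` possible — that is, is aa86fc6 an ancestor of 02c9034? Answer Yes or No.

No

A fast-forward from aa86fc6 to 02c9034 is possible iff aa86fc6 is an ancestor of 02c9034.
Ancestors of 02c9034: {02c9034, 12252e1, 29032e1, 5a1aa3e, 8f0be0f}.
aa86fc6 is not among them, so fast-forward is not possible.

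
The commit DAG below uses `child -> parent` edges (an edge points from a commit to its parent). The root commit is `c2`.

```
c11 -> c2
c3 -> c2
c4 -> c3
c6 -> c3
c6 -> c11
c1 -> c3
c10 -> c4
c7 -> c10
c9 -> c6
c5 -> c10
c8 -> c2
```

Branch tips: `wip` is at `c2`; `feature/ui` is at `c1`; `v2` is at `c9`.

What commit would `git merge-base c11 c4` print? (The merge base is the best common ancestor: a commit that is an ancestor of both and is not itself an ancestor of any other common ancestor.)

c2

Ancestors of c11: {c11, c2}.
Ancestors of c4: {c2, c3, c4}.
Common ancestors: {c2}.
The only common ancestor is c2, so it is the merge base.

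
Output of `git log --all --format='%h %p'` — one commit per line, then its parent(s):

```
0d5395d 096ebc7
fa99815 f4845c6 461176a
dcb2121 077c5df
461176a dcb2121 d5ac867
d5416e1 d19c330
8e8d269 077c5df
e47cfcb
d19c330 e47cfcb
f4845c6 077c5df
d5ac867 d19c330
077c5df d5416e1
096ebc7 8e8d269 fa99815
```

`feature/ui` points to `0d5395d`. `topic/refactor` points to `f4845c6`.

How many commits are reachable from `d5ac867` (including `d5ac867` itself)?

3

Walking parent pointers from d5ac867: reachable set = {d19c330, d5ac867, e47cfcb}.
That is 3 commits.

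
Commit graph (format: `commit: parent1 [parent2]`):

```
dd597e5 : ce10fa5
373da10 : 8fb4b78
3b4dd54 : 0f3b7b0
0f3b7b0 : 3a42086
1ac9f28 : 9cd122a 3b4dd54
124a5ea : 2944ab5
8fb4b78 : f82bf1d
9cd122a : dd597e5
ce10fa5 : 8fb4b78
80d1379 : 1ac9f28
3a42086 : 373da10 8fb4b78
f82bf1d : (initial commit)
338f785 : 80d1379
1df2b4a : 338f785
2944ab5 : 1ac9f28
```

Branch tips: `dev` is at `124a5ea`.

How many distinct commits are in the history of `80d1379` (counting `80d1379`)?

11

Walking parent pointers from 80d1379: reachable set = {0f3b7b0, 1ac9f28, 373da10, 3a42086, 3b4dd54, 80d1379, 8fb4b78, 9cd122a, ce10fa5, dd597e5, f82bf1d}.
That is 11 commits.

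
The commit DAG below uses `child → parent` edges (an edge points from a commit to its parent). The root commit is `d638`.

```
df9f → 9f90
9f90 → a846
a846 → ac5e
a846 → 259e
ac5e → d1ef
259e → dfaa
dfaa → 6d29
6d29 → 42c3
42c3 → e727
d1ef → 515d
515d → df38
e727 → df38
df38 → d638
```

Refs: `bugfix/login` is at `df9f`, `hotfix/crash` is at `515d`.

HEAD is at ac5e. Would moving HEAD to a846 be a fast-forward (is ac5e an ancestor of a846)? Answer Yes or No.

A fast-forward from ac5e to a846 is possible iff ac5e is an ancestor of a846.
Ancestors of a846: {259e, 42c3, 515d, 6d29, a846, ac5e, d1ef, d638, df38, dfaa, e727}.
ac5e is among them, so fast-forward is possible.

Yes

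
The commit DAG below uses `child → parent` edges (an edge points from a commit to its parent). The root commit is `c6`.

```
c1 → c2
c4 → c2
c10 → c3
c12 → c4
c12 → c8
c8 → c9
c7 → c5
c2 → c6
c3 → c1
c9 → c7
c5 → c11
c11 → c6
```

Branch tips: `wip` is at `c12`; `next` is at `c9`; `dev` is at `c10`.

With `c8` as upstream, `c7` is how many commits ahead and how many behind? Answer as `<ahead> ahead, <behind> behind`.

Reachable from c7: {c11, c5, c6, c7}.
Reachable from c8: {c11, c5, c6, c7, c8, c9}.
Only in c7's history (ahead): {} — 0.
Only in c8's history (behind): {c8, c9} — 2.

0 ahead, 2 behind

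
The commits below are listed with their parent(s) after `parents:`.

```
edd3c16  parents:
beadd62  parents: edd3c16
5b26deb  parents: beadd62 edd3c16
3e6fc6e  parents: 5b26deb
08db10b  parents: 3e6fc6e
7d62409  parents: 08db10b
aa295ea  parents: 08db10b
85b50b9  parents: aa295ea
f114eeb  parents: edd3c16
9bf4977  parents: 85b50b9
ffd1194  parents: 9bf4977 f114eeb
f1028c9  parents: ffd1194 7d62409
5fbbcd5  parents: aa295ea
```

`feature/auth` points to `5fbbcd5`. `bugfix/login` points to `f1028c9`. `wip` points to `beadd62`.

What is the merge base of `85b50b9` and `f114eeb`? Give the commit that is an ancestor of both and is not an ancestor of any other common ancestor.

edd3c16

Ancestors of 85b50b9: {08db10b, 3e6fc6e, 5b26deb, 85b50b9, aa295ea, beadd62, edd3c16}.
Ancestors of f114eeb: {edd3c16, f114eeb}.
Common ancestors: {edd3c16}.
The only common ancestor is edd3c16, so it is the merge base.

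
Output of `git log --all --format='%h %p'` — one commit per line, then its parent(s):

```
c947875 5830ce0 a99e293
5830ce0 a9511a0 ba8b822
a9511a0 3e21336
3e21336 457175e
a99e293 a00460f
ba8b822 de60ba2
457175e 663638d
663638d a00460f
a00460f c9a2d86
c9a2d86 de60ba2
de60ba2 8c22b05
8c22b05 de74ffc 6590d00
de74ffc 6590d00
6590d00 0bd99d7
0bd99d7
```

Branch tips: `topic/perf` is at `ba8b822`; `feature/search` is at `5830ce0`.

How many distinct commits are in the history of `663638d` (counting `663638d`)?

8

Walking parent pointers from 663638d: reachable set = {0bd99d7, 6590d00, 663638d, 8c22b05, a00460f, c9a2d86, de60ba2, de74ffc}.
That is 8 commits.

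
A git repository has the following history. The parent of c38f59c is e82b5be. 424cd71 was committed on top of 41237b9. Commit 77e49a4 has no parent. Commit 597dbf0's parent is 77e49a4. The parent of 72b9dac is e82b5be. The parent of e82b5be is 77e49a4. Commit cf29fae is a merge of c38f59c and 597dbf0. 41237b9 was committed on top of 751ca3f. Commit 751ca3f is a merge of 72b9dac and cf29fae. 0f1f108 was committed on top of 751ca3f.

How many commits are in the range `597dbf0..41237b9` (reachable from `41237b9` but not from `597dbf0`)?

6

Reachable from 41237b9: {41237b9, 597dbf0, 72b9dac, 751ca3f, 77e49a4, c38f59c, cf29fae, e82b5be}.
Reachable from 597dbf0: {597dbf0, 77e49a4}.
In 41237b9's history but not 597dbf0's: {41237b9, 72b9dac, 751ca3f, c38f59c, cf29fae, e82b5be} — 6 commits.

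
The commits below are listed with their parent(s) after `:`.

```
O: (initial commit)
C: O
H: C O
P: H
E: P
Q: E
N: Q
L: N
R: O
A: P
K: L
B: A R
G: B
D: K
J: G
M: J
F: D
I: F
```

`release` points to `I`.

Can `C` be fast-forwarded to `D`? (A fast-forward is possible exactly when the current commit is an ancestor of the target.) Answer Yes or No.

Yes

A fast-forward from C to D is possible iff C is an ancestor of D.
Ancestors of D: {C, D, E, H, K, L, N, O, P, Q}.
C is among them, so fast-forward is possible.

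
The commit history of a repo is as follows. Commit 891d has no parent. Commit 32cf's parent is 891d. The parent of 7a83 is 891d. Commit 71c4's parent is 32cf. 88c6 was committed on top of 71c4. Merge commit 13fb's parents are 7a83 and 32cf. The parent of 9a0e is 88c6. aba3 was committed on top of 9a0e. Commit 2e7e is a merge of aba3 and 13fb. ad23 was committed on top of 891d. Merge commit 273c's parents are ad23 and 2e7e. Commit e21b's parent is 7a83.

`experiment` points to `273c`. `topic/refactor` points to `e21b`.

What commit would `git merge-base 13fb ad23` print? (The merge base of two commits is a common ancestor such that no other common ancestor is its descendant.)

Ancestors of 13fb: {13fb, 32cf, 7a83, 891d}.
Ancestors of ad23: {891d, ad23}.
Common ancestors: {891d}.
The only common ancestor is 891d, so it is the merge base.

891d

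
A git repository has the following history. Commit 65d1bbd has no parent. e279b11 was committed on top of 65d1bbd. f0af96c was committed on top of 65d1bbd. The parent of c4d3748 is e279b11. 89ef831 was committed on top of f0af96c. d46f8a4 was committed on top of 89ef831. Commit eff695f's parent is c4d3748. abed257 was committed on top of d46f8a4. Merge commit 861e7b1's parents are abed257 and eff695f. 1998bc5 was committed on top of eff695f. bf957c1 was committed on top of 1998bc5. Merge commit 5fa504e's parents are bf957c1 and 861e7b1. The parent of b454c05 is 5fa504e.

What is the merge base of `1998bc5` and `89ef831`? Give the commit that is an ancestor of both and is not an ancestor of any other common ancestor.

Ancestors of 1998bc5: {1998bc5, 65d1bbd, c4d3748, e279b11, eff695f}.
Ancestors of 89ef831: {65d1bbd, 89ef831, f0af96c}.
Common ancestors: {65d1bbd}.
The only common ancestor is 65d1bbd, so it is the merge base.

65d1bbd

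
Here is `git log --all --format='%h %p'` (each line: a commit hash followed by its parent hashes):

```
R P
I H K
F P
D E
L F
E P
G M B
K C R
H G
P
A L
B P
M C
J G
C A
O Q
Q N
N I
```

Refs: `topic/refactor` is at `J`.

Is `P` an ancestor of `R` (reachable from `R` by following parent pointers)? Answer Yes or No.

Ancestors of R (commits reachable by following parents): {P, R}.
P is in that set, so it is an ancestor of R.

Yes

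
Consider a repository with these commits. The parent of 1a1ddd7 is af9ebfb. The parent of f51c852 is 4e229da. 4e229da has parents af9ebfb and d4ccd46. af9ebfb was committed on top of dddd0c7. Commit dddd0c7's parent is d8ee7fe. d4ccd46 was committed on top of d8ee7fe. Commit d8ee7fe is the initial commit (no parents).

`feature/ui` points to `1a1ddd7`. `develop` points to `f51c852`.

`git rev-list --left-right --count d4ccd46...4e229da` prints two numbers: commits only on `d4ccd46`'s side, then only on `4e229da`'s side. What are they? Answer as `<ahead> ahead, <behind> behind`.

0 ahead, 3 behind

Reachable from d4ccd46: {d4ccd46, d8ee7fe}.
Reachable from 4e229da: {4e229da, af9ebfb, d4ccd46, d8ee7fe, dddd0c7}.
Only in d4ccd46's history (ahead): {} — 0.
Only in 4e229da's history (behind): {4e229da, af9ebfb, dddd0c7} — 3.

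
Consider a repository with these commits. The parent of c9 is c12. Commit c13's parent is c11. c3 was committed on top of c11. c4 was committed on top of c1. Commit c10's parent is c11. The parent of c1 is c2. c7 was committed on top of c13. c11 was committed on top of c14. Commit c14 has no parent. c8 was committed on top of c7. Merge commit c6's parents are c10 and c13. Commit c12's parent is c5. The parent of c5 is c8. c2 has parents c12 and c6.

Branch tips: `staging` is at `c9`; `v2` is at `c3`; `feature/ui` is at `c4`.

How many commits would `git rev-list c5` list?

6

Walking parent pointers from c5: reachable set = {c11, c13, c14, c5, c7, c8}.
That is 6 commits.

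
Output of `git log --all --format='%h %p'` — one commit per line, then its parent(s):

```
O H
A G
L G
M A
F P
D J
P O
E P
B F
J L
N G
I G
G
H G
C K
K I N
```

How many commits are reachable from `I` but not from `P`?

Reachable from I: {G, I}.
Reachable from P: {G, H, O, P}.
In I's history but not P's: {I} — 1 commit.

1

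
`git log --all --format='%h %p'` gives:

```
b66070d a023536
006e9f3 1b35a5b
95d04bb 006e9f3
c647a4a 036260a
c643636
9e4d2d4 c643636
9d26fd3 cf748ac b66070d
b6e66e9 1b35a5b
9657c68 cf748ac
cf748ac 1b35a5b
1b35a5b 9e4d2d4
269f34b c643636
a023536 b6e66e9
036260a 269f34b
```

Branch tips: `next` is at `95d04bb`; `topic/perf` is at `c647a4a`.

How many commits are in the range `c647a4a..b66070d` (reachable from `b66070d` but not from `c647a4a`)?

5

Reachable from b66070d: {1b35a5b, 9e4d2d4, a023536, b66070d, b6e66e9, c643636}.
Reachable from c647a4a: {036260a, 269f34b, c643636, c647a4a}.
In b66070d's history but not c647a4a's: {1b35a5b, 9e4d2d4, a023536, b66070d, b6e66e9} — 5 commits.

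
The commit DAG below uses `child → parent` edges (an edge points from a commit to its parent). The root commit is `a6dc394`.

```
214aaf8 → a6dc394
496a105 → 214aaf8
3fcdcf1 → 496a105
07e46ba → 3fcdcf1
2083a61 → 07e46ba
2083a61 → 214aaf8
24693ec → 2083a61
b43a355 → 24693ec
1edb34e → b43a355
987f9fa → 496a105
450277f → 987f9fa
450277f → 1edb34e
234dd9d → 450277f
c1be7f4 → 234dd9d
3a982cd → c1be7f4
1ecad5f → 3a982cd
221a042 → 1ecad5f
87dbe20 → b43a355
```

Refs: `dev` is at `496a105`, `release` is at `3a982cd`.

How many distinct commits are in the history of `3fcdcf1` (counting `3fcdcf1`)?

Walking parent pointers from 3fcdcf1: reachable set = {214aaf8, 3fcdcf1, 496a105, a6dc394}.
That is 4 commits.

4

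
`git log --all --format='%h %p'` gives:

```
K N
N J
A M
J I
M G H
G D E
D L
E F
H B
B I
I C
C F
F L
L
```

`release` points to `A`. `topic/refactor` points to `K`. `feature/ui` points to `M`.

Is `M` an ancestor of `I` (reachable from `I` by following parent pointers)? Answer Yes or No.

No

Ancestors of I: {C, F, I, L}.
M is not in that set, so it is not an ancestor of I.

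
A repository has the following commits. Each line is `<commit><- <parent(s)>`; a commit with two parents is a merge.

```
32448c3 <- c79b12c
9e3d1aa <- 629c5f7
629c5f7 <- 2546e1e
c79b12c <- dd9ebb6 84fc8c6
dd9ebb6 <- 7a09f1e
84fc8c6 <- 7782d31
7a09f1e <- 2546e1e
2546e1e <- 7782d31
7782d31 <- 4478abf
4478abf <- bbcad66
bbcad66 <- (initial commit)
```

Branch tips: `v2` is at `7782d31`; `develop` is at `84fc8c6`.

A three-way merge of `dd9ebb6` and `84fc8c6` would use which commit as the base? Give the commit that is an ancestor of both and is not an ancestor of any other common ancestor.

7782d31

Ancestors of dd9ebb6: {2546e1e, 4478abf, 7782d31, 7a09f1e, bbcad66, dd9ebb6}.
Ancestors of 84fc8c6: {4478abf, 7782d31, 84fc8c6, bbcad66}.
Common ancestors: {4478abf, 7782d31, bbcad66}.
Among these, 7782d31 is not an ancestor of any other common ancestor — it is the merge base.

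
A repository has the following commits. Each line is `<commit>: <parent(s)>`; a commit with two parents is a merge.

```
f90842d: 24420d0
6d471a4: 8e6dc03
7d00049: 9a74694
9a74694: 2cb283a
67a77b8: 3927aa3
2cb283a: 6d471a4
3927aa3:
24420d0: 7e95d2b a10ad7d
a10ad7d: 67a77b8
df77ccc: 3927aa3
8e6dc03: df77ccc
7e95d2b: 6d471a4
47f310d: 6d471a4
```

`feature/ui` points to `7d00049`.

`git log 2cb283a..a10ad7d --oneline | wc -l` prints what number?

2

Reachable from a10ad7d: {3927aa3, 67a77b8, a10ad7d}.
Reachable from 2cb283a: {2cb283a, 3927aa3, 6d471a4, 8e6dc03, df77ccc}.
In a10ad7d's history but not 2cb283a's: {67a77b8, a10ad7d} — 2 commits.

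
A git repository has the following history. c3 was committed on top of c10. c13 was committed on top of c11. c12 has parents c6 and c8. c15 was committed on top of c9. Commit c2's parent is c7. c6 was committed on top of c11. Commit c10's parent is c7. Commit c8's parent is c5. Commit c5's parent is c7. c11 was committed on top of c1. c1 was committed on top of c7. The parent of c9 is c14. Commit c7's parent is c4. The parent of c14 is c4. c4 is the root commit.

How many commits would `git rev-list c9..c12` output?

Reachable from c12: {c1, c11, c12, c4, c5, c6, c7, c8}.
Reachable from c9: {c14, c4, c9}.
In c12's history but not c9's: {c1, c11, c12, c5, c6, c7, c8} — 7 commits.

7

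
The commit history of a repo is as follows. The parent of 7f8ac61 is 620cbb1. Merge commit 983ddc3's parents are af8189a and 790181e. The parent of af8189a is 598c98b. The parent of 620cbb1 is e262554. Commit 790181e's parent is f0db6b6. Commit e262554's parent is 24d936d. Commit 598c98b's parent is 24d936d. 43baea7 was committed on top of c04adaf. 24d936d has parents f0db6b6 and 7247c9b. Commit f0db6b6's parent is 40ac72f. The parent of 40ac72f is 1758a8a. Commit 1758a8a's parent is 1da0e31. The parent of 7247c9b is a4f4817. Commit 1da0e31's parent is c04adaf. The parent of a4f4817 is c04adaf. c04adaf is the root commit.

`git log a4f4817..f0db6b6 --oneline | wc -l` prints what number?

Reachable from f0db6b6: {1758a8a, 1da0e31, 40ac72f, c04adaf, f0db6b6}.
Reachable from a4f4817: {a4f4817, c04adaf}.
In f0db6b6's history but not a4f4817's: {1758a8a, 1da0e31, 40ac72f, f0db6b6} — 4 commits.

4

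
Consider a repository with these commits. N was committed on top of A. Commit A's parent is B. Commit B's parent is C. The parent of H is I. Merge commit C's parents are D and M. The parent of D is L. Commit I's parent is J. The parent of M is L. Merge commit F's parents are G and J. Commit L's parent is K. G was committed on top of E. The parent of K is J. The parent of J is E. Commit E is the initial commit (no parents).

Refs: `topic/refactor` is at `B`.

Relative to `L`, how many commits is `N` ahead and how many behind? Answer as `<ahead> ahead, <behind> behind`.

6 ahead, 0 behind

Reachable from N: {A, B, C, D, E, J, K, L, M, N}.
Reachable from L: {E, J, K, L}.
Only in N's history (ahead): {A, B, C, D, M, N} — 6.
Only in L's history (behind): {} — 0.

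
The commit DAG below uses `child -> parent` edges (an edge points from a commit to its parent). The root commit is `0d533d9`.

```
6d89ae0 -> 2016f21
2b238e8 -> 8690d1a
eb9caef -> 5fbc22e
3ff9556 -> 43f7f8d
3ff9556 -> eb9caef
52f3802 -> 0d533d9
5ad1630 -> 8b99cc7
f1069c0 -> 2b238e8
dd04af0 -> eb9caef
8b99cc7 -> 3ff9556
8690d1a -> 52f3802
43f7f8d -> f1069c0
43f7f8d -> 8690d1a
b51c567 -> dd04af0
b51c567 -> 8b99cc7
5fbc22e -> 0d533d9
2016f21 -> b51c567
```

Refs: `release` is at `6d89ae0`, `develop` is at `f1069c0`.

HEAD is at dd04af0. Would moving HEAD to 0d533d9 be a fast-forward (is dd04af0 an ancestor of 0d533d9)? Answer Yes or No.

No

A fast-forward from dd04af0 to 0d533d9 is possible iff dd04af0 is an ancestor of 0d533d9.
Ancestors of 0d533d9: {0d533d9}.
dd04af0 is not among them, so fast-forward is not possible.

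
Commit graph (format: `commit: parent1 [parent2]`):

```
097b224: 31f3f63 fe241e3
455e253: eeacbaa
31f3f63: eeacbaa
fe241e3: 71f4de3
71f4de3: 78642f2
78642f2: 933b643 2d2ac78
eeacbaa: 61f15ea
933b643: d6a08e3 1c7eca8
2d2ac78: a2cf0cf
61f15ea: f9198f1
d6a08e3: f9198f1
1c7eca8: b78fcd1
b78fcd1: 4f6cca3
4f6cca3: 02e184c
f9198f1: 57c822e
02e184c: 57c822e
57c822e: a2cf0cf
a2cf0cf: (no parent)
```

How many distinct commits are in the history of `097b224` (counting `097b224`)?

Walking parent pointers from 097b224: reachable set = {02e184c, 097b224, 1c7eca8, 2d2ac78, 31f3f63, 4f6cca3, 57c822e, 61f15ea, 71f4de3, 78642f2, 933b643, a2cf0cf, b78fcd1, d6a08e3, eeacbaa, f9198f1, fe241e3}.
That is 17 commits.

17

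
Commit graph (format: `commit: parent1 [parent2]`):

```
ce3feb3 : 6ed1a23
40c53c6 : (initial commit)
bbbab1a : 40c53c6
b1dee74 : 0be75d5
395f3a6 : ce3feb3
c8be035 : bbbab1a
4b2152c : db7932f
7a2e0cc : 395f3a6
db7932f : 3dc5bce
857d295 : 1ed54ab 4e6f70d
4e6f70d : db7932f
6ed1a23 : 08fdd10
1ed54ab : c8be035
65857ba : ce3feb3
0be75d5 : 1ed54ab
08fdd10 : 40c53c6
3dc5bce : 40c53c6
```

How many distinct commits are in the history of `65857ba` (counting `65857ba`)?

Walking parent pointers from 65857ba: reachable set = {08fdd10, 40c53c6, 65857ba, 6ed1a23, ce3feb3}.
That is 5 commits.

5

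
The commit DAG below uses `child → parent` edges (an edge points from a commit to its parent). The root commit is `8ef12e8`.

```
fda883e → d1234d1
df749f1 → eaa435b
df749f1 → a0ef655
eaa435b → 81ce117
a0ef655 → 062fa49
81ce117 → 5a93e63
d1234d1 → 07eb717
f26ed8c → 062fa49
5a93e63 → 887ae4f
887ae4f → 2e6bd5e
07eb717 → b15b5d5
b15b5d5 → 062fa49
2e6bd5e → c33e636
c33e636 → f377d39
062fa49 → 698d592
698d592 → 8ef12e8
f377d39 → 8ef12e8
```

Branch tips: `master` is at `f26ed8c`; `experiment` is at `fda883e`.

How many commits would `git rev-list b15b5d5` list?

Walking parent pointers from b15b5d5: reachable set = {062fa49, 698d592, 8ef12e8, b15b5d5}.
That is 4 commits.

4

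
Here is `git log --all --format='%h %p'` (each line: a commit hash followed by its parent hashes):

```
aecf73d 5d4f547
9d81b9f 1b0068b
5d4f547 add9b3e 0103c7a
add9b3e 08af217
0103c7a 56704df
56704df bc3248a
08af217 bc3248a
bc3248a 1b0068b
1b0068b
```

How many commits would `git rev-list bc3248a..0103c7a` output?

Reachable from 0103c7a: {0103c7a, 1b0068b, 56704df, bc3248a}.
Reachable from bc3248a: {1b0068b, bc3248a}.
In 0103c7a's history but not bc3248a's: {0103c7a, 56704df} — 2 commits.

2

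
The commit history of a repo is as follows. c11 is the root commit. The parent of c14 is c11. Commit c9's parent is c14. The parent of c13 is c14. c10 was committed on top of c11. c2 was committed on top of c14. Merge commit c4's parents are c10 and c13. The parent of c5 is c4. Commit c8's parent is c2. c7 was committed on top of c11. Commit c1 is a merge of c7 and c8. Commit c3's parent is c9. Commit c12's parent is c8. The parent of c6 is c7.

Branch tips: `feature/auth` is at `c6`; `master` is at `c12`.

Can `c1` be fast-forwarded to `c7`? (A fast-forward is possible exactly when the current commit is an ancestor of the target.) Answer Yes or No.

A fast-forward from c1 to c7 is possible iff c1 is an ancestor of c7.
Ancestors of c7: {c11, c7}.
c1 is not among them, so fast-forward is not possible.

No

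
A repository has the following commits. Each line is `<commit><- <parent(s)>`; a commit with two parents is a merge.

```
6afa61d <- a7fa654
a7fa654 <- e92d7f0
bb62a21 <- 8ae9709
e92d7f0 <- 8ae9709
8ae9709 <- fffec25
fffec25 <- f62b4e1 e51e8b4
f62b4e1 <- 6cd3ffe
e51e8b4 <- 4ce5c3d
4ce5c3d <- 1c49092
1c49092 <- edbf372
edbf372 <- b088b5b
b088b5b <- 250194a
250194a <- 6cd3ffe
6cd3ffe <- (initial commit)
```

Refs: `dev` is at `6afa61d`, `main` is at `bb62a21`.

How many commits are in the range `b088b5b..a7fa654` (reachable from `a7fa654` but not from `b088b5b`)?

Reachable from a7fa654: {1c49092, 250194a, 4ce5c3d, 6cd3ffe, 8ae9709, a7fa654, b088b5b, e51e8b4, e92d7f0, edbf372, f62b4e1, fffec25}.
Reachable from b088b5b: {250194a, 6cd3ffe, b088b5b}.
In a7fa654's history but not b088b5b's: {1c49092, 4ce5c3d, 8ae9709, a7fa654, e51e8b4, e92d7f0, edbf372, f62b4e1, fffec25} — 9 commits.

9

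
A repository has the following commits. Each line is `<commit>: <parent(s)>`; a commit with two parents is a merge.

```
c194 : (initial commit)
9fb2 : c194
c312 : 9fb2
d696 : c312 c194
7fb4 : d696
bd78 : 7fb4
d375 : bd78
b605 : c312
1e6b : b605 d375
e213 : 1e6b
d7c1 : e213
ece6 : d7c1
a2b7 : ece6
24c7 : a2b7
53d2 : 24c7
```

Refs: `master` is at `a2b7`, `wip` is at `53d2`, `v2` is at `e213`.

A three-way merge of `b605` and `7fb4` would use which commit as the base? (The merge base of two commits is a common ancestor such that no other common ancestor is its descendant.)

Ancestors of b605: {9fb2, b605, c194, c312}.
Ancestors of 7fb4: {7fb4, 9fb2, c194, c312, d696}.
Common ancestors: {9fb2, c194, c312}.
Among these, c312 is not an ancestor of any other common ancestor — it is the merge base.

c312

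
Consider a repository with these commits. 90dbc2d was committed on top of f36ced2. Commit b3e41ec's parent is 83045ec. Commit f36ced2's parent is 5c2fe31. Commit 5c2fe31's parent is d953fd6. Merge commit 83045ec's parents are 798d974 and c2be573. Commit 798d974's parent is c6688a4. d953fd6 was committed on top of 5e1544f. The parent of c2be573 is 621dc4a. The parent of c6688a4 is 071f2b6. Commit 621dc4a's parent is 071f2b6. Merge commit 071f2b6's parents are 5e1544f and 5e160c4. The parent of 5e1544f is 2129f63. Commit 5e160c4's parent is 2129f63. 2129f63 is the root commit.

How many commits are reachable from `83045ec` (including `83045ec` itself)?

9

Walking parent pointers from 83045ec: reachable set = {071f2b6, 2129f63, 5e1544f, 5e160c4, 621dc4a, 798d974, 83045ec, c2be573, c6688a4}.
That is 9 commits.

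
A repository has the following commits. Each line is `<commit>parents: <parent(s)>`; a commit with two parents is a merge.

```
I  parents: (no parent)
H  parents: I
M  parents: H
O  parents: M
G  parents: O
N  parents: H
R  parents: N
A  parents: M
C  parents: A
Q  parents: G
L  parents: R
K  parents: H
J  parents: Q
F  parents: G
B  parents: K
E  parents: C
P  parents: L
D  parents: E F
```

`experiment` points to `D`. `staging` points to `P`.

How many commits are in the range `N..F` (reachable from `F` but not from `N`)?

4

Reachable from F: {F, G, H, I, M, O}.
Reachable from N: {H, I, N}.
In F's history but not N's: {F, G, M, O} — 4 commits.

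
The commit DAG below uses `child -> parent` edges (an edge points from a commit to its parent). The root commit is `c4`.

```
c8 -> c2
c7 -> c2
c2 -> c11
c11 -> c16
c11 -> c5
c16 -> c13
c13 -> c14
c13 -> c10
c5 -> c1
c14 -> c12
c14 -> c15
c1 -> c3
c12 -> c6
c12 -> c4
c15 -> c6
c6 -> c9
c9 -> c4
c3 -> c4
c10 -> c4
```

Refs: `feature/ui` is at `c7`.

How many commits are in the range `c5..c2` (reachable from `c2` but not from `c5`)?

Reachable from c2: {c1, c10, c11, c12, c13, c14, c15, c16, c2, c3, c4, c5, c6, c9}.
Reachable from c5: {c1, c3, c4, c5}.
In c2's history but not c5's: {c10, c11, c12, c13, c14, c15, c16, c2, c6, c9} — 10 commits.

10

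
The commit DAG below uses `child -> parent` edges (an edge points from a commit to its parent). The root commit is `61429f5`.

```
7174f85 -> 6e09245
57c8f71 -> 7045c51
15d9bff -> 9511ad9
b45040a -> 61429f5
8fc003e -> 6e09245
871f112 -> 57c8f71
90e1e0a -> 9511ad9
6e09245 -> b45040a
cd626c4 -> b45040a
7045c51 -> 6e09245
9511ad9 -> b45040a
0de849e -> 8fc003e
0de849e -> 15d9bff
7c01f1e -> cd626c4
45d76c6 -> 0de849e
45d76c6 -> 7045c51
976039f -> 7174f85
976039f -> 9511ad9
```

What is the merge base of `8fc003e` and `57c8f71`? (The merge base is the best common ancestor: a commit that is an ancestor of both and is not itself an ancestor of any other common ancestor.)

Ancestors of 8fc003e: {61429f5, 6e09245, 8fc003e, b45040a}.
Ancestors of 57c8f71: {57c8f71, 61429f5, 6e09245, 7045c51, b45040a}.
Common ancestors: {61429f5, 6e09245, b45040a}.
Among these, 6e09245 is not an ancestor of any other common ancestor — it is the merge base.

6e09245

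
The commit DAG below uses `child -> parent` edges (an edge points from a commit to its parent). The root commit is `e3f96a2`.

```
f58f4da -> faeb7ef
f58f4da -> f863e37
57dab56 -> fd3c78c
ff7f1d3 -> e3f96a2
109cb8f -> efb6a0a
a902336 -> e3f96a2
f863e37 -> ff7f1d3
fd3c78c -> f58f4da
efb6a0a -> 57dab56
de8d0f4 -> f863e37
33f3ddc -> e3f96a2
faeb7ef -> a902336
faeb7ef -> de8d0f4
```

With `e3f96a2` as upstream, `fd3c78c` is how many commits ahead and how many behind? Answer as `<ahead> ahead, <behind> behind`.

Reachable from fd3c78c: {a902336, de8d0f4, e3f96a2, f58f4da, f863e37, faeb7ef, fd3c78c, ff7f1d3}.
Reachable from e3f96a2: {e3f96a2}.
Only in fd3c78c's history (ahead): {a902336, de8d0f4, f58f4da, f863e37, faeb7ef, fd3c78c, ff7f1d3} — 7.
Only in e3f96a2's history (behind): {} — 0.

7 ahead, 0 behind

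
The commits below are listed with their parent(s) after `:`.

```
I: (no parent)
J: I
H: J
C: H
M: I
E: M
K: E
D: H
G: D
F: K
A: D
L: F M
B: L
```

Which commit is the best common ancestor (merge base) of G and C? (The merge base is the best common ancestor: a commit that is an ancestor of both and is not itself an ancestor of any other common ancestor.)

H

Ancestors of G: {D, G, H, I, J}.
Ancestors of C: {C, H, I, J}.
Common ancestors: {H, I, J}.
Among these, H is not an ancestor of any other common ancestor — it is the merge base.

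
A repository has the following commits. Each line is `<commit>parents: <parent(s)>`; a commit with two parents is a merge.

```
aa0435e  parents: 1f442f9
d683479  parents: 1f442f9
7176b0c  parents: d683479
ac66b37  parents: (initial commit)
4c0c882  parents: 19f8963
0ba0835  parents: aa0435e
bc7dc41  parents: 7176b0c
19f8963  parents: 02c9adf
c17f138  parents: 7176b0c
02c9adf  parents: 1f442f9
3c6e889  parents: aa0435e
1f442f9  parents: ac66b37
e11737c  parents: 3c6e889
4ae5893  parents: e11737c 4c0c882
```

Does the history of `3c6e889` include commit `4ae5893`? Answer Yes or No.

No

Ancestors of 3c6e889: {1f442f9, 3c6e889, aa0435e, ac66b37}.
4ae5893 is not in that set, so it is not an ancestor of 3c6e889.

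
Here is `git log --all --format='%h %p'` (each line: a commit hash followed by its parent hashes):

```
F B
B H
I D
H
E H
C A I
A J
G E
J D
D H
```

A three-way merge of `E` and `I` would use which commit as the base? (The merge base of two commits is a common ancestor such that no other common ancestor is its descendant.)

Ancestors of E: {E, H}.
Ancestors of I: {D, H, I}.
Common ancestors: {H}.
The only common ancestor is H, so it is the merge base.

H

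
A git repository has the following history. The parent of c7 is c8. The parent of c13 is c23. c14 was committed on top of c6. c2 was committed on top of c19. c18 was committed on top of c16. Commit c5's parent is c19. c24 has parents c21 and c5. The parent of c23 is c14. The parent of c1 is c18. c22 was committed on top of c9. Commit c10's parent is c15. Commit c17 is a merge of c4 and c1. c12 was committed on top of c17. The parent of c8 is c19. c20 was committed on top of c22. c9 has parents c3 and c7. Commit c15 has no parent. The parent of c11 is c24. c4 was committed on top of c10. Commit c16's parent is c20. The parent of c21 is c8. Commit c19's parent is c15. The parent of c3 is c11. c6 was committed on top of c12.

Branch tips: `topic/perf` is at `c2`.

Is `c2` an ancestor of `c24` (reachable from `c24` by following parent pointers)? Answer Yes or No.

No

Ancestors of c24: {c15, c19, c21, c24, c5, c8}.
c2 is not in that set, so it is not an ancestor of c24.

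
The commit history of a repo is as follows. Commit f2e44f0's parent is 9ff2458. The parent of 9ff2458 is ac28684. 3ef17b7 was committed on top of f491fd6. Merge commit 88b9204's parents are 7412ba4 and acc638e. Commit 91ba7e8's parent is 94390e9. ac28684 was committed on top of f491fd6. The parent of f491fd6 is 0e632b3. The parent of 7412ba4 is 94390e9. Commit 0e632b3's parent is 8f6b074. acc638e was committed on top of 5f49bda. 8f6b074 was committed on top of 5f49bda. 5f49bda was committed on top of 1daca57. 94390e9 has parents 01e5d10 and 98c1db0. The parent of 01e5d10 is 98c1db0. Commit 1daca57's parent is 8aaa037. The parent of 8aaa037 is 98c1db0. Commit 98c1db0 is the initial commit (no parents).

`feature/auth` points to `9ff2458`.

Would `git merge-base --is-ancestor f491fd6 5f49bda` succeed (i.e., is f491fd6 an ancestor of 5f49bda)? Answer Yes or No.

No

Ancestors of 5f49bda: {1daca57, 5f49bda, 8aaa037, 98c1db0}.
f491fd6 is not in that set, so it is not an ancestor of 5f49bda.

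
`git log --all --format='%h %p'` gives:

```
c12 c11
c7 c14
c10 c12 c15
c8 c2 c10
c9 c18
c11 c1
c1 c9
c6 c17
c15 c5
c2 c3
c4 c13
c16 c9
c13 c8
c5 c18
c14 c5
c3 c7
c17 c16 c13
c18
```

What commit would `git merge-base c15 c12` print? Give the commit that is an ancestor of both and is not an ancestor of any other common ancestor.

c18

Ancestors of c15: {c15, c18, c5}.
Ancestors of c12: {c1, c11, c12, c18, c9}.
Common ancestors: {c18}.
The only common ancestor is c18, so it is the merge base.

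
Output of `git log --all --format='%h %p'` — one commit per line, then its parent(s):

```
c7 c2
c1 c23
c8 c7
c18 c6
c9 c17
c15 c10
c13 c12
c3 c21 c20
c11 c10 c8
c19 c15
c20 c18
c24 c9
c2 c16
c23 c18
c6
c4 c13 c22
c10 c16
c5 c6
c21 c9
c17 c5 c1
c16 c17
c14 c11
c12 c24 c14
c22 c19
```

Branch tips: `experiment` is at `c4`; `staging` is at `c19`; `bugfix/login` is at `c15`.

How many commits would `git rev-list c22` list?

11

Walking parent pointers from c22: reachable set = {c1, c10, c15, c16, c17, c18, c19, c22, c23, c5, c6}.
That is 11 commits.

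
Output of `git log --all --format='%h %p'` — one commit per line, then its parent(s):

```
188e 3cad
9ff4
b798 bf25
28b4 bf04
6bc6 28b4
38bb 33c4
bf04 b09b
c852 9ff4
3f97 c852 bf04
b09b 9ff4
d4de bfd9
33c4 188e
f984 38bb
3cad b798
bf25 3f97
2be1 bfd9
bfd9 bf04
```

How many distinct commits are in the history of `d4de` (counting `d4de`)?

Walking parent pointers from d4de: reachable set = {9ff4, b09b, bf04, bfd9, d4de}.
That is 5 commits.

5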